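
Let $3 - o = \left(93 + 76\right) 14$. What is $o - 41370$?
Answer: $-43733$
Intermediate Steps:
$o = -2363$ ($o = 3 - \left(93 + 76\right) 14 = 3 - 169 \cdot 14 = 3 - 2366 = -2363$)
$o - 41370 = -2363 - 41370 = -43733$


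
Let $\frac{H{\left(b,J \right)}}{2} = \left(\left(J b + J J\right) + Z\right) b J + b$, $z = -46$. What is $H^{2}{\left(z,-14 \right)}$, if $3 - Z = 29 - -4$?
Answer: $1088241203344$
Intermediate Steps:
$Z = -30$ ($Z = 3 - \left(29 - -4\right) = 3 - \left(29 + 4\right) = 3 - 33 = -30$)
$H{\left(b,J \right)} = 2 b + 2 J b \left(-30 + J^{2} + J b\right)$ ($H{\left(b,J \right)} = 2 \left(\left(\left(J b + J J\right) - 30\right) b J + b\right) = 2 \left(\left(\left(J b + J^{2}\right) - 30\right) b J + b\right) = 2 \left(\left(\left(J^{2} + J b\right) - 30\right) b J + b\right) = 2 \left(\left(-30 + J^{2} + J b\right) b J + b\right) = 2 \left(b \left(-30 + J^{2} + J b\right) J + b\right) = 2 \left(J b \left(-30 + J^{2} + J b\right) + b\right) = 2 \left(b + J b \left(-30 + J^{2} + J b\right)\right) = 2 b + 2 J b \left(-30 + J^{2} + J b\right)$)
$H^{2}{\left(z,-14 \right)} = \left(2 \left(-46\right) \left(1 + \left(-14\right)^{3} - -420 - 46 \left(-14\right)^{2}\right)\right)^{2} = \left(2 \left(-46\right) \left(1 - 2744 + 420 - 9016\right)\right)^{2} = \left(2 \left(-46\right) \left(-11339\right)\right)^{2} = 1043188^{2} = 1088241203344$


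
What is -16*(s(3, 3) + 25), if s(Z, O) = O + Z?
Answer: -496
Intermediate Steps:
-16*(s(3, 3) + 25) = -16*((3 + 3) + 25) = -16*(6 + 25) = -16*31 = -496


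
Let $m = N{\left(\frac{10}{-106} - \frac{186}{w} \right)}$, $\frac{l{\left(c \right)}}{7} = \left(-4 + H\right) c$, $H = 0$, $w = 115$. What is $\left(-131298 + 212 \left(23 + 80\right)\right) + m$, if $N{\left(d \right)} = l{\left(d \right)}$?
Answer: $- \frac{666878766}{6095} \approx -1.0941 \cdot 10^{5}$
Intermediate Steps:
$l{\left(c \right)} = - 28 c$ ($l{\left(c \right)} = 7 \left(-4 + 0\right) c = 7 \left(- 4 c\right) = - 28 c$)
$N{\left(d \right)} = - 28 d$
$m = \frac{292124}{6095}$ ($m = - 28 \left(\frac{10}{-106} - \frac{186}{115}\right) = - 28 \left(10 \left(- \frac{1}{106}\right) - \frac{186}{115}\right) = - 28 \left(- \frac{5}{53} - \frac{186}{115}\right) = \left(-28\right) \left(- \frac{10433}{6095}\right) = \frac{292124}{6095} \approx 47.928$)
$\left(-131298 + 212 \left(23 + 80\right)\right) + m = \left(-131298 + 212 \left(23 + 80\right)\right) + \frac{292124}{6095} = \left(-131298 + 212 \cdot 103\right) + \frac{292124}{6095} = \left(-131298 + 21836\right) + \frac{292124}{6095} = -109462 + \frac{292124}{6095} = - \frac{666878766}{6095}$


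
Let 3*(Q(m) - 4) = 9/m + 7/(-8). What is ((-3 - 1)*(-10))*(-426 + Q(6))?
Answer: -50615/3 ≈ -16872.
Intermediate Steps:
Q(m) = 89/24 + 3/m (Q(m) = 4 + (9/m + 7/(-8))/3 = 4 + (9/m + 7*(-⅛))/3 = 4 + (9/m - 7/8)/3 = 4 + (-7/8 + 9/m)/3 = 4 + (-7/24 + 3/m) = 89/24 + 3/m)
((-3 - 1)*(-10))*(-426 + Q(6)) = ((-3 - 1)*(-10))*(-426 + (89/24 + 3/6)) = (-4*(-10))*(-426 + (89/24 + 3*(⅙))) = 40*(-426 + (89/24 + ½)) = 40*(-426 + 101/24) = 40*(-10123/24) = -50615/3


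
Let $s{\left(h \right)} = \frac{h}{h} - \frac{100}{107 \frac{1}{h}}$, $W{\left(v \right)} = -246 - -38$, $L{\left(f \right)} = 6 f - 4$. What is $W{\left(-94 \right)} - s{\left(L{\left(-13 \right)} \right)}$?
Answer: $- \frac{30563}{107} \approx -285.64$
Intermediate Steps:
$L{\left(f \right)} = -4 + 6 f$
$W{\left(v \right)} = -208$ ($W{\left(v \right)} = -246 + 38 = -208$)
$s{\left(h \right)} = 1 - \frac{100 h}{107}$ ($s{\left(h \right)} = 1 - 100 \frac{h}{107} = 1 - \frac{100 h}{107}$)
$W{\left(-94 \right)} - s{\left(L{\left(-13 \right)} \right)} = -208 - \left(1 - \frac{100 \left(-4 + 6 \left(-13\right)\right)}{107}\right) = -208 - \left(1 - \frac{100 \left(-4 - 78\right)}{107}\right) = -208 - \left(1 - - \frac{8200}{107}\right) = -208 - \left(1 + \frac{8200}{107}\right) = -208 - \frac{8307}{107} = - \frac{30563}{107}$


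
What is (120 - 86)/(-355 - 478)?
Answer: -2/49 ≈ -0.040816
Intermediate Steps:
(120 - 86)/(-355 - 478) = 34/(-833) = 34*(-1/833) = -2/49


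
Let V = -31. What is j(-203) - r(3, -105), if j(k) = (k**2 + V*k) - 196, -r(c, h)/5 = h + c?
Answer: 46796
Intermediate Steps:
r(c, h) = -5*c - 5*h (r(c, h) = -5*(h + c) = -5*(c + h) = -5*c - 5*h)
j(k) = -196 + k**2 - 31*k (j(k) = (k**2 - 31*k) - 196 = -196 + k**2 - 31*k)
j(-203) - r(3, -105) = (-196 + (-203)**2 - 31*(-203)) - (-5*3 - 5*(-105)) = (-196 + 41209 + 6293) - (-15 + 525) = 47306 - 1*510 = 47306 - 510 = 46796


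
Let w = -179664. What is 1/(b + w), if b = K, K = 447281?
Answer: 1/267617 ≈ 3.7367e-6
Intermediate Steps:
b = 447281
1/(b + w) = 1/(447281 - 179664) = 1/267617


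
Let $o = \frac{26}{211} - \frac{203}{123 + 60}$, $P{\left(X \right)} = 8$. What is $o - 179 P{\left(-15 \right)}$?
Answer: $- \frac{55331891}{38613} \approx -1433.0$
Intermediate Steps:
$o = - \frac{38075}{38613}$ ($o = 26 \cdot \frac{1}{211} - \frac{203}{183} = \frac{26}{211} - \frac{203}{183} = - \frac{38075}{38613} \approx -0.98607$)
$o - 179 P{\left(-15 \right)} = - \frac{38075}{38613} - 1432 = - \frac{55331891}{38613}$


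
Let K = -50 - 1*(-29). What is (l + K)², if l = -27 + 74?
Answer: 676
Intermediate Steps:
K = -21 (K = -50 + 29 = -21)
l = 47
(l + K)² = (47 - 21)² = 26² = 676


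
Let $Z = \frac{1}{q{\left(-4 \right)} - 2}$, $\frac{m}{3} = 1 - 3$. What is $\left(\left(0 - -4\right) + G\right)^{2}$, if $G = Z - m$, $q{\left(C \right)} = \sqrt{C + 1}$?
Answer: $\frac{61 i + 380 \sqrt{3}}{i + 4 \sqrt{3}} \approx 94.306 - 4.8073 i$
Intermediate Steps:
$q{\left(C \right)} = \sqrt{1 + C}$
$m = -6$ ($m = 3 \left(1 - 3\right) = 3 \left(-2\right) = -6$)
$Z = \frac{1}{-2 + i \sqrt{3}}$ ($Z = \frac{1}{\sqrt{1 - 4} - 2} = \frac{1}{\sqrt{-3} - 2} = \frac{1}{i \sqrt{3} - 2} = \frac{1}{-2 + i \sqrt{3}} \approx -0.28571 - 0.24744 i$)
$G = \frac{40}{7} - \frac{i \sqrt{3}}{7}$ ($G = \left(- \frac{2}{7} - \frac{i \sqrt{3}}{7}\right) - -6 = \left(- \frac{2}{7} - \frac{i \sqrt{3}}{7}\right) + 6 = \frac{40}{7} - \frac{i \sqrt{3}}{7} \approx 5.7143 - 0.24744 i$)
$\left(\left(0 - -4\right) + G\right)^{2} = \left(\left(0 - -4\right) + \left(\frac{40}{7} - \frac{i \sqrt{3}}{7}\right)\right)^{2} = \left(\left(0 + 4\right) + \left(\frac{40}{7} - \frac{i \sqrt{3}}{7}\right)\right)^{2} = \left(4 + \left(\frac{40}{7} - \frac{i \sqrt{3}}{7}\right)\right)^{2} = \left(\frac{68}{7} - \frac{i \sqrt{3}}{7}\right)^{2}$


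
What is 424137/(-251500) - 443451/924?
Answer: -2331663106/4841375 ≈ -481.61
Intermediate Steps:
424137/(-251500) - 443451/924 = 424137*(-1/251500) - 443451*1/924 = -424137/251500 - 147817/308 = -2331663106/4841375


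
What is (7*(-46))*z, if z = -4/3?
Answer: 1288/3 ≈ 429.33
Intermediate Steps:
z = -4/3 (z = -4*1/3 = -4/3 ≈ -1.3333)
(7*(-46))*z = (7*(-46))*(-4/3) = -322*(-4/3) = 1288/3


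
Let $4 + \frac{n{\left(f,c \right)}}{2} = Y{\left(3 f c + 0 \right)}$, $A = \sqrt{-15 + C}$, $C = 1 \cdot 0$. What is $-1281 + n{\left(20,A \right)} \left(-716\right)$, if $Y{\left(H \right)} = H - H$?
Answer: $4447$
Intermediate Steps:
$C = 0$
$Y{\left(H \right)} = 0$
$A = i \sqrt{15}$ ($A = \sqrt{-15 + 0} = \sqrt{-15} = i \sqrt{15} \approx 3.873 i$)
$n{\left(f,c \right)} = -8$ ($n{\left(f,c \right)} = -8 + 2 \cdot 0 = -8 + 0 = -8$)
$-1281 + n{\left(20,A \right)} \left(-716\right) = -1281 - -5728 = -1281 + 5728 = 4447$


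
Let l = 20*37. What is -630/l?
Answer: -63/74 ≈ -0.85135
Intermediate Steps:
l = 740
-630/l = -630/740 = -630*1/740 = -63/74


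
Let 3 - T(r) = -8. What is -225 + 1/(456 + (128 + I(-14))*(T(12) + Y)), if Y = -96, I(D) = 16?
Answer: -2651401/11784 ≈ -225.00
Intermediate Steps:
T(r) = 11 (T(r) = 3 - 1*(-8) = 3 + 8 = 11)
-225 + 1/(456 + (128 + I(-14))*(T(12) + Y)) = -225 + 1/(456 + (128 + 16)*(11 - 96)) = -225 + 1/(456 + 144*(-85)) = -225 + 1/(456 - 12240) = -225 + 1/(-11784) = -225 - 1/11784 = -2651401/11784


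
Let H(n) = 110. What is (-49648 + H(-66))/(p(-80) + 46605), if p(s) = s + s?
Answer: -49538/46445 ≈ -1.0666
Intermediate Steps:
p(s) = 2*s
(-49648 + H(-66))/(p(-80) + 46605) = (-49648 + 110)/(2*(-80) + 46605) = -49538/(-160 + 46605) = -49538/46445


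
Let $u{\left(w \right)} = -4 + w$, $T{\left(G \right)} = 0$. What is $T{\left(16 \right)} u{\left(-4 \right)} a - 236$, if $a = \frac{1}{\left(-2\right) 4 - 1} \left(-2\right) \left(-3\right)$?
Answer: $-236$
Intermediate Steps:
$a = - \frac{2}{3}$ ($a = \frac{1}{-8 - 1} \left(-2\right) \left(-3\right) = \frac{1}{-9} \left(-2\right) \left(-3\right) = \left(- \frac{1}{9}\right) \left(-2\right) \left(-3\right) = \frac{2}{9} \left(-3\right) = - \frac{2}{3} \approx -0.66667$)
$T{\left(16 \right)} u{\left(-4 \right)} a - 236 = 0 \left(-4 - 4\right) \left(- \frac{2}{3}\right) - 236 = 0 \left(\left(-8\right) \left(- \frac{2}{3}\right)\right) - 236 = 0 \cdot \frac{16}{3} - 236 = 0 - 236 = -236$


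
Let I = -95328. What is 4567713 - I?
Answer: 4663041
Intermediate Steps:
4567713 - I = 4567713 - 1*(-95328) = 4567713 + 95328 = 4663041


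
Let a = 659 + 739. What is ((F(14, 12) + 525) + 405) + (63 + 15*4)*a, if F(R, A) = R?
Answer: 172898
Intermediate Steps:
a = 1398
((F(14, 12) + 525) + 405) + (63 + 15*4)*a = ((14 + 525) + 405) + (63 + 15*4)*1398 = (539 + 405) + (63 + 60)*1398 = 944 + 123*1398 = 944 + 171954 = 172898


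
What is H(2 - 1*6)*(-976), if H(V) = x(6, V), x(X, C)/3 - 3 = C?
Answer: 2928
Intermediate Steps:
x(X, C) = 9 + 3*C
H(V) = 9 + 3*V
H(2 - 1*6)*(-976) = (9 + 3*(2 - 1*6))*(-976) = (9 + 3*(2 - 6))*(-976) = (9 + 3*(-4))*(-976) = (9 - 12)*(-976) = -3*(-976) = 2928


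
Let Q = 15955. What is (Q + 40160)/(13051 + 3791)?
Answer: 18705/5614 ≈ 3.3318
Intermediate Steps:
(Q + 40160)/(13051 + 3791) = (15955 + 40160)/(13051 + 3791) = 56115/16842 = 56115*(1/16842) = 18705/5614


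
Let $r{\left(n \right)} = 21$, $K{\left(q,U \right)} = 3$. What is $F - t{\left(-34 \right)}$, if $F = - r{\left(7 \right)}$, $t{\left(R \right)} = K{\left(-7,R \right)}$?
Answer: $-24$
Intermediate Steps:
$t{\left(R \right)} = 3$
$F = -21$ ($F = \left(-1\right) 21 = -21$)
$F - t{\left(-34 \right)} = -21 - 3 = -24$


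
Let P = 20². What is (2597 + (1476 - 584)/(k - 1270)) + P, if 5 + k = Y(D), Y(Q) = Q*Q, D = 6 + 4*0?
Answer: 3712391/1239 ≈ 2996.3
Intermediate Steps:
D = 6 (D = 6 + 0 = 6)
Y(Q) = Q²
k = 31 (k = -5 + 6² = -5 + 36 = 31)
P = 400
(2597 + (1476 - 584)/(k - 1270)) + P = (2597 + (1476 - 584)/(31 - 1270)) + 400 = (2597 + 892/(-1239)) + 400 = (2597 + 892*(-1/1239)) + 400 = (2597 - 892/1239) + 400 = 3216791/1239 + 400 = 3712391/1239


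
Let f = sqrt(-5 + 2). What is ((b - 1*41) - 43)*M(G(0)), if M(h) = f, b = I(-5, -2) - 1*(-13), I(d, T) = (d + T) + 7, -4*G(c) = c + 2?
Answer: -71*I*sqrt(3) ≈ -122.98*I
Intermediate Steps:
G(c) = -1/2 - c/4 (G(c) = -(c + 2)/4 = -(2 + c)/4 = -1/2 - c/4)
I(d, T) = 7 + T + d (I(d, T) = (T + d) + 7 = 7 + T + d)
b = 13 (b = (7 - 2 - 5) - 1*(-13) = 0 + 13 = 13)
f = I*sqrt(3) (f = sqrt(-3) = I*sqrt(3) ≈ 1.732*I)
M(h) = I*sqrt(3)
((b - 1*41) - 43)*M(G(0)) = ((13 - 1*41) - 43)*(I*sqrt(3)) = ((13 - 41) - 43)*(I*sqrt(3)) = (-28 - 43)*(I*sqrt(3)) = -71*I*sqrt(3)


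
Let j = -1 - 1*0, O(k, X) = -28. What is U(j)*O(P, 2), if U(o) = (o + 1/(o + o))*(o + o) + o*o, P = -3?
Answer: -112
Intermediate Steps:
j = -1 (j = -1 + 0 = -1)
U(o) = o² + 2*o*(o + 1/(2*o)) (U(o) = (o + 1/(2*o))*(2*o) + o² = 2*o*(o + 1/(2*o)) + o² = o² + 2*o*(o + 1/(2*o)))
U(j)*O(P, 2) = (1 + 3*(-1)²)*(-28) = (1 + 3*1)*(-28) = (1 + 3)*(-28) = 4*(-28) = -112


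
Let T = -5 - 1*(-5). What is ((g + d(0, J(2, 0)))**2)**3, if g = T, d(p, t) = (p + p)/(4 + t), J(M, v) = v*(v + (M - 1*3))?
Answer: 0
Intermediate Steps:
J(M, v) = v*(-3 + M + v) (J(M, v) = v*(v + (M - 3)) = v*(v + (-3 + M)) = v*(-3 + M + v))
d(p, t) = 2*p/(4 + t) (d(p, t) = (2*p)/(4 + t) = 2*p/(4 + t))
T = 0 (T = -5 + 5 = 0)
g = 0
((g + d(0, J(2, 0)))**2)**3 = ((0 + 2*0/(4 + 0*(-3 + 2 + 0)))**2)**3 = ((0 + 2*0/(4 + 0*(-1)))**2)**3 = ((0 + 2*0/(4 + 0))**2)**3 = ((0 + 2*0/4)**2)**3 = ((0 + 2*0*(1/4))**2)**3 = ((0 + 0)**2)**3 = (0**2)**3 = 0**3 = 0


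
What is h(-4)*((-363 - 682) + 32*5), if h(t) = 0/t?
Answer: 0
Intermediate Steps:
h(t) = 0
h(-4)*((-363 - 682) + 32*5) = 0*((-363 - 682) + 32*5) = 0*(-1045 + 160) = 0*(-885) = 0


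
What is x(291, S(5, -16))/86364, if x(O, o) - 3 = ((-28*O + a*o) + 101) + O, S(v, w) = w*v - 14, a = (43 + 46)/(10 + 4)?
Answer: -29227/302274 ≈ -0.096690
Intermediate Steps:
a = 89/14 ≈ 6.3571
S(v, w) = -14 + v*w (S(v, w) = v*w - 14 = -14 + v*w)
x(O, o) = 104 - 27*O + 89*o/14 (x(O, o) = 3 + (((-28*O + 89*o/14) + 101) + O) = 3 + ((101 - 28*O + 89*o/14) + O) = 3 + (101 - 27*O + 89*o/14) = 104 - 27*O + 89*o/14)
x(291, S(5, -16))/86364 = (104 - 27*291 + 89*(-14 + 5*(-16))/14)/86364 = (104 - 7857 + 89*(-14 - 80)/14)*(1/86364) = (104 - 7857 + (89/14)*(-94))*(1/86364) = (104 - 7857 - 4183/7)*(1/86364) = -58454/7*1/86364 = -29227/302274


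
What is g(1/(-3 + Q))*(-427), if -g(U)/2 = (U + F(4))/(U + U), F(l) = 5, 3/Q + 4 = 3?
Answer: -12383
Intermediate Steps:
Q = -3 (Q = 3/(-4 + 3) = 3/(-1) = 3*(-1) = -3)
g(U) = -(5 + U)/U (g(U) = -2*(U + 5)/(U + U) = -2*(5 + U)/(2*U) = -2*(5 + U)*1/(2*U) = -(5 + U)/U)
g(1/(-3 + Q))*(-427) = ((-5 - 1/(-3 - 3))/(1/(-3 - 3)))*(-427) = ((-5 - 1/(-6))/(1/(-6)))*(-427) = ((-5 - 1*(-1/6))/(-1/6))*(-427) = -6*(-5 + 1/6)*(-427) = -6*(-29/6)*(-427) = 29*(-427) = -12383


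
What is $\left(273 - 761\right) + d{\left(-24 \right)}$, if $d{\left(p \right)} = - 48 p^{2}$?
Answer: $-28136$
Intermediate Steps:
$\left(273 - 761\right) + d{\left(-24 \right)} = \left(273 - 761\right) - 48 \left(-24\right)^{2} = -488 - 27648 = -28136$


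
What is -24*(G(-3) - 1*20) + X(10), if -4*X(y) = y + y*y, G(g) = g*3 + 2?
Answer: 1241/2 ≈ 620.50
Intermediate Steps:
G(g) = 2 + 3*g (G(g) = 3*g + 2 = 2 + 3*g)
X(y) = -y/4 - y²/4 (X(y) = -(y + y*y)/4 = -(y + y²)/4 = -y/4 - y²/4)
-24*(G(-3) - 1*20) + X(10) = -24*((2 + 3*(-3)) - 1*20) - ¼*10*(1 + 10) = -24*((2 - 9) - 20) - ¼*10*11 = -24*(-7 - 20) - 55/2 = -24*(-27) - 55/2 = 648 - 55/2 = 1241/2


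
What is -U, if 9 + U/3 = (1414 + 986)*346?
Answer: -2491173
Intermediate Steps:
U = 2491173 (U = -27 + 3*((1414 + 986)*346) = -27 + 3*(2400*346) = -27 + 3*830400 = -27 + 2491200 = 2491173)
-U = -1*2491173 = -2491173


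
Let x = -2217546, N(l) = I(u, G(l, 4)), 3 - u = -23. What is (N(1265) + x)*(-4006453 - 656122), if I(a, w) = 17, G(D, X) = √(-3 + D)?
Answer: 10339395277175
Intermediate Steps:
u = 26 (u = 3 - 1*(-23) = 3 + 23 = 26)
N(l) = 17
(N(1265) + x)*(-4006453 - 656122) = (17 - 2217546)*(-4006453 - 656122) = -2217529*(-4662575) = 10339395277175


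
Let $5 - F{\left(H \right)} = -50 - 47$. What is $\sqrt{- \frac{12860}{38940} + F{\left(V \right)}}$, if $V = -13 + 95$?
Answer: $\frac{\sqrt{385410597}}{1947} \approx 10.083$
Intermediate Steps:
$V = 82$
$F{\left(H \right)} = 102$ ($F{\left(H \right)} = 5 - \left(-50 - 47\right) = 5 - -97 = 5 + 97 = 102$)
$\sqrt{- \frac{12860}{38940} + F{\left(V \right)}} = \sqrt{- \frac{12860}{38940} + 102} = \sqrt{\left(-12860\right) \frac{1}{38940} + 102} = \sqrt{- \frac{643}{1947} + 102} = \sqrt{\frac{197951}{1947}} = \frac{\sqrt{385410597}}{1947}$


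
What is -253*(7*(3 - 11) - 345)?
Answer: 101453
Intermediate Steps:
-253*(7*(3 - 11) - 345) = -253*(7*(-8) - 345) = -253*(-56 - 345) = -253*(-401) = 101453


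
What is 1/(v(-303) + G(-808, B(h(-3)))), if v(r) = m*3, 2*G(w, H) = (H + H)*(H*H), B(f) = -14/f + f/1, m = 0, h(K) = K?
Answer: 27/125 ≈ 0.21600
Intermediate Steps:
B(f) = f - 14/f (B(f) = -14/f + f*1 = -14/f + f = f - 14/f)
G(w, H) = H³ (G(w, H) = ((H + H)*(H*H))/2 = ((2*H)*H²)/2 = (2*H³)/2 = H³)
v(r) = 0 (v(r) = 0*3 = 0)
1/(v(-303) + G(-808, B(h(-3)))) = 1/(0 + (-3 - 14/(-3))³) = 1/(0 + (-3 - 14*(-⅓))³) = 1/(0 + (-3 + 14/3)³) = 1/(0 + (5/3)³) = 1/(0 + 125/27) = 1/(125/27) = 27/125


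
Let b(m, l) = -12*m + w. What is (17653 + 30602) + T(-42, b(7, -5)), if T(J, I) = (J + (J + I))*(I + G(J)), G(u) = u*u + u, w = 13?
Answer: -207650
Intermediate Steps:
b(m, l) = 13 - 12*m (b(m, l) = -12*m + 13 = 13 - 12*m)
G(u) = u + u² (G(u) = u² + u = u + u²)
T(J, I) = (I + 2*J)*(I + J*(1 + J)) (T(J, I) = (J + (J + I))*(I + J*(1 + J)) = (J + (I + J))*(I + J*(1 + J)) = (I + 2*J)*(I + J*(1 + J)))
(17653 + 30602) + T(-42, b(7, -5)) = (17653 + 30602) + ((13 - 12*7)² + 2*(13 - 12*7)*(-42) + 2*(-42)²*(1 - 42) + (13 - 12*7)*(-42)*(1 - 42)) = 48255 + ((13 - 84)² + 2*(13 - 84)*(-42) + 2*1764*(-41) + (13 - 84)*(-42)*(-41)) = 48255 + ((-71)² + 2*(-71)*(-42) - 144648 - 71*(-42)*(-41)) = 48255 + (5041 + 5964 - 144648 - 122262) = 48255 - 255905 = -207650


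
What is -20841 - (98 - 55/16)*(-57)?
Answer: -247215/16 ≈ -15451.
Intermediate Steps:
-20841 - (98 - 55/16)*(-57) = -20841 - 1513*(-57)/16 = -20841 - 1*(-86241/16) = -20841 + 86241/16 = -247215/16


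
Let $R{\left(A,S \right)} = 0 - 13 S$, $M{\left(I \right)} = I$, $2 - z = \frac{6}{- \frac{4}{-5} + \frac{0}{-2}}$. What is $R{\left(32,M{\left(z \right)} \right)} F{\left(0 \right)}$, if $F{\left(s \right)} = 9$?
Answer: $\frac{1287}{2} \approx 643.5$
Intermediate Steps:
$z = - \frac{11}{2}$ ($z = 2 - \frac{6}{- \frac{4}{-5} + \frac{0}{-2}} = 2 - \frac{6}{\left(-4\right) \left(- \frac{1}{5}\right) + 0 \left(- \frac{1}{2}\right)} = 2 - \frac{6}{\frac{4}{5} + 0} = 2 - \frac{6}{\frac{4}{5}} = 2 - 6 \cdot \frac{5}{4} = 2 - \frac{15}{2} = - \frac{11}{2} \approx -5.5$)
$R{\left(A,S \right)} = - 13 S$ ($R{\left(A,S \right)} = 0 - 13 S = - 13 S$)
$R{\left(32,M{\left(z \right)} \right)} F{\left(0 \right)} = \left(-13\right) \left(- \frac{11}{2}\right) 9 = \frac{143}{2} \cdot 9 = \frac{1287}{2}$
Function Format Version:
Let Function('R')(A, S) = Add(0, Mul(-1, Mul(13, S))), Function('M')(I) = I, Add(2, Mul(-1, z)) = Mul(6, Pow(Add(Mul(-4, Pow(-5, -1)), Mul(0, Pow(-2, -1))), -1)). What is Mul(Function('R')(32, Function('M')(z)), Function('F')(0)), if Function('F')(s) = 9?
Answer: Rational(1287, 2) ≈ 643.50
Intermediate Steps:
z = Rational(-11, 2) (z = Add(2, Mul(-1, Mul(6, Pow(Add(Mul(-4, Pow(-5, -1)), Mul(0, Pow(-2, -1))), -1)))) = Add(2, Mul(-1, Mul(6, Pow(Add(Mul(-4, Rational(-1, 5)), Mul(0, Rational(-1, 2))), -1)))) = Add(2, Mul(-1, Mul(6, Pow(Add(Rational(4, 5), 0), -1)))) = Add(2, Mul(-1, Mul(6, Pow(Rational(4, 5), -1)))) = Add(2, Mul(-1, Mul(6, Rational(5, 4)))) = Add(2, Mul(-1, Rational(15, 2))) = Add(2, Rational(-15, 2)) = Rational(-11, 2) ≈ -5.5000)
Function('R')(A, S) = Mul(-13, S) (Function('R')(A, S) = Add(0, Mul(-13, S)) = Mul(-13, S))
Mul(Function('R')(32, Function('M')(z)), Function('F')(0)) = Mul(Mul(-13, Rational(-11, 2)), 9) = Mul(Rational(143, 2), 9) = Rational(1287, 2)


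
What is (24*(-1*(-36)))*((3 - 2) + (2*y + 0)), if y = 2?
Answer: 4320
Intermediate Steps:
(24*(-1*(-36)))*((3 - 2) + (2*y + 0)) = (24*(-1*(-36)))*((3 - 2) + (2*2 + 0)) = (24*36)*(1 + (4 + 0)) = 864*(1 + 4) = 864*5 = 4320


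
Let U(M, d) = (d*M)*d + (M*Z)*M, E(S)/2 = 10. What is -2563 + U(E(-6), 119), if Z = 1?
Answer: 281057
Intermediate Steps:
E(S) = 20 (E(S) = 2*10 = 20)
U(M, d) = M**2 + M*d**2 (U(M, d) = (d*M)*d + (M*1)*M = (M*d)*d + M*M = M*d**2 + M**2 = M**2 + M*d**2)
-2563 + U(E(-6), 119) = -2563 + 20*(20 + 119**2) = -2563 + 20*(20 + 14161) = -2563 + 20*14181 = -2563 + 283620 = 281057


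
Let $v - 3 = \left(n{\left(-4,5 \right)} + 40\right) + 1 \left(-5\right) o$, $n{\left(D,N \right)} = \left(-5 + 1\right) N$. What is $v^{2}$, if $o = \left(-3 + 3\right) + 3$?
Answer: $64$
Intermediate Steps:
$n{\left(D,N \right)} = - 4 N$
$o = 3$ ($o = 0 + 3 = 3$)
$v = 8$ ($v = 3 + \left(\left(\left(-4\right) 5 + 40\right) + 1 \left(-5\right) 3\right) = 3 + \left(\left(-20 + 40\right) - 15\right) = 3 + \left(20 - 15\right) = 3 + 5 = 8$)
$v^{2} = 8^{2} = 64$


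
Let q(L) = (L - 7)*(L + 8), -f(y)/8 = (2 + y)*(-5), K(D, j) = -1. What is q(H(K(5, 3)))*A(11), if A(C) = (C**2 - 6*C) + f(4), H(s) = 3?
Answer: -12980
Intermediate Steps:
f(y) = 80 + 40*y (f(y) = -8*(2 + y)*(-5) = -8*(-10 - 5*y) = 80 + 40*y)
q(L) = (-7 + L)*(8 + L)
A(C) = 240 + C**2 - 6*C (A(C) = (C**2 - 6*C) + (80 + 40*4) = (C**2 - 6*C) + (80 + 160) = (C**2 - 6*C) + 240 = 240 + C**2 - 6*C)
q(H(K(5, 3)))*A(11) = (-56 + 3 + 3**2)*(240 + 11**2 - 6*11) = (-56 + 3 + 9)*(240 + 121 - 66) = -44*295 = -12980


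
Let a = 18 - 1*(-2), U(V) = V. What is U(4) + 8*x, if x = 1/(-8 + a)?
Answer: 14/3 ≈ 4.6667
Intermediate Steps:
a = 20 (a = 18 + 2 = 20)
x = 1/12 (x = 1/(-8 + 20) = 1/12 ≈ 0.083333)
U(4) + 8*x = 4 + 8*(1/12) = 4 + 2/3 = 14/3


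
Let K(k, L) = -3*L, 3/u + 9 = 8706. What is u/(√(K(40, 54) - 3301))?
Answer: -I*√3463/10039237 ≈ -5.8617e-6*I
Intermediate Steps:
u = 1/2899 (u = 3/(-9 + 8706) = 3/8697 = 3*(1/8697) = 1/2899 ≈ 0.00034495)
u/(√(K(40, 54) - 3301)) = 1/(2899*(√(-3*54 - 3301))) = 1/(2899*(√(-162 - 3301))) = 1/(2899*(√(-3463))) = 1/(2899*((I*√3463))) = (-I*√3463/3463)/2899 = -I*√3463/10039237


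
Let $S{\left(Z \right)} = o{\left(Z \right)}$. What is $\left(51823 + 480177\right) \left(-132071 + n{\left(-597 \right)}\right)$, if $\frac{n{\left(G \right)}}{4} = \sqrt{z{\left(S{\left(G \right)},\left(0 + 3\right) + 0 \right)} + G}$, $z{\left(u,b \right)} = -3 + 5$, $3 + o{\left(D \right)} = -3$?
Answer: $-70261772000 + 2128000 i \sqrt{595} \approx -7.0262 \cdot 10^{10} + 5.1908 \cdot 10^{7} i$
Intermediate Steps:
$o{\left(D \right)} = -6$ ($o{\left(D \right)} = -3 - 3 = -6$)
$S{\left(Z \right)} = -6$
$z{\left(u,b \right)} = 2$
$n{\left(G \right)} = 4 \sqrt{2 + G}$
$\left(51823 + 480177\right) \left(-132071 + n{\left(-597 \right)}\right) = \left(51823 + 480177\right) \left(-132071 + 4 \sqrt{2 - 597}\right) = 532000 \left(-132071 + 4 \sqrt{-595}\right) = 532000 \left(-132071 + 4 i \sqrt{595}\right) = -70261772000 + 2128000 i \sqrt{595}$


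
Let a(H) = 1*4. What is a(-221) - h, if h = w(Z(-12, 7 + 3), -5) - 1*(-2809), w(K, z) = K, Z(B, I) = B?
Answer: -2793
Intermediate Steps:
h = 2797 (h = -12 - 1*(-2809) = -12 + 2809 = 2797)
a(H) = 4
a(-221) - h = 4 - 1*2797 = 4 - 2797 = -2793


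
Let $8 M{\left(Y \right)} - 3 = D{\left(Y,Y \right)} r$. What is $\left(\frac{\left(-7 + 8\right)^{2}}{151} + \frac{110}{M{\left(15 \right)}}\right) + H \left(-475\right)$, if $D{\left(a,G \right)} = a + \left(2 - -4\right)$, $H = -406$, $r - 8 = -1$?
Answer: $\frac{436818553}{2265} \approx 1.9286 \cdot 10^{5}$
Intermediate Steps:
$r = 7$ ($r = 8 - 1 = 7$)
$D{\left(a,G \right)} = 6 + a$ ($D{\left(a,G \right)} = a + \left(2 + 4\right) = a + 6 = 6 + a$)
$M{\left(Y \right)} = \frac{45}{8} + \frac{7 Y}{8}$ ($M{\left(Y \right)} = \frac{3}{8} + \frac{\left(6 + Y\right) 7}{8} = \frac{3}{8} + \frac{42 + 7 Y}{8} = \frac{3}{8} + \left(\frac{21}{4} + \frac{7 Y}{8}\right) = \frac{45}{8} + \frac{7 Y}{8}$)
$\left(\frac{\left(-7 + 8\right)^{2}}{151} + \frac{110}{M{\left(15 \right)}}\right) + H \left(-475\right) = \left(\frac{\left(-7 + 8\right)^{2}}{151} + \frac{110}{\frac{45}{8} + \frac{7}{8} \cdot 15}\right) - -192850 = \left(1^{2} \cdot \frac{1}{151} + \frac{110}{\frac{45}{8} + \frac{105}{8}}\right) + 192850 = \left(1 \cdot \frac{1}{151} + \frac{110}{\frac{75}{4}}\right) + 192850 = \left(\frac{1}{151} + 110 \cdot \frac{4}{75}\right) + 192850 = \left(\frac{1}{151} + \frac{88}{15}\right) + 192850 = \frac{13303}{2265} + 192850 = \frac{436818553}{2265}$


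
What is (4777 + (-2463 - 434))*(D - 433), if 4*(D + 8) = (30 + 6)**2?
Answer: -219960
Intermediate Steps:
D = 316 (D = -8 + (30 + 6)**2/4 = -8 + (1/4)*36**2 = -8 + (1/4)*1296 = -8 + 324 = 316)
(4777 + (-2463 - 434))*(D - 433) = (4777 + (-2463 - 434))*(316 - 433) = (4777 - 2897)*(-117) = 1880*(-117) = -219960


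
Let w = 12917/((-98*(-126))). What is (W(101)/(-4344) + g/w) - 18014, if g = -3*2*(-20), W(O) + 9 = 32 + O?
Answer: -251089115135/14027862 ≈ -17899.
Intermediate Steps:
W(O) = 23 + O (W(O) = -9 + (32 + O) = 23 + O)
g = 120 (g = -6*(-20) = 120)
w = 12917/12348 ≈ 1.0461
(W(101)/(-4344) + g/w) - 18014 = ((23 + 101)/(-4344) + 120/(12917/12348)) - 18014 = (124*(-1/4344) + 120*(12348/12917)) - 18014 = (-31/1086 + 1481760/12917) - 18014 = 1608790933/14027862 - 18014 = -251089115135/14027862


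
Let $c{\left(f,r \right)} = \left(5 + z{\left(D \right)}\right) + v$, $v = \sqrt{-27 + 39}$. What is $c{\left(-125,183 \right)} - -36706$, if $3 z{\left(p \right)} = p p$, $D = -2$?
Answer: $\frac{110137}{3} + 2 \sqrt{3} \approx 36716.0$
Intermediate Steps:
$z{\left(p \right)} = \frac{p^{2}}{3}$ ($z{\left(p \right)} = \frac{p p}{3} = \frac{p^{2}}{3}$)
$v = 2 \sqrt{3}$ ($v = \sqrt{12} = 2 \sqrt{3} \approx 3.4641$)
$c{\left(f,r \right)} = \frac{19}{3} + 2 \sqrt{3}$ ($c{\left(f,r \right)} = \left(5 + \frac{\left(-2\right)^{2}}{3}\right) + 2 \sqrt{3} = \left(5 + \frac{1}{3} \cdot 4\right) + 2 \sqrt{3} = \left(5 + \frac{4}{3}\right) + 2 \sqrt{3} = \frac{19}{3} + 2 \sqrt{3}$)
$c{\left(-125,183 \right)} - -36706 = \left(\frac{19}{3} + 2 \sqrt{3}\right) - -36706 = \left(\frac{19}{3} + 2 \sqrt{3}\right) + 36706 = \frac{110137}{3} + 2 \sqrt{3}$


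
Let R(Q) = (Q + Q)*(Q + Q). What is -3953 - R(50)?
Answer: -13953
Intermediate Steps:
R(Q) = 4*Q**2 (R(Q) = (2*Q)*(2*Q) = 4*Q**2)
-3953 - R(50) = -3953 - 4*50**2 = -3953 - 4*2500 = -3953 - 1*10000 = -3953 - 10000 = -13953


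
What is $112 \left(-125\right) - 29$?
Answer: $-14029$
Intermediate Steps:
$112 \left(-125\right) - 29 = -14000 - 29 = -14029$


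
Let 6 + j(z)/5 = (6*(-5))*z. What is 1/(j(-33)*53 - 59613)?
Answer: 1/201147 ≈ 4.9715e-6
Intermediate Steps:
j(z) = -30 - 150*z (j(z) = -30 + 5*((6*(-5))*z) = -30 + 5*(-30*z) = -30 - 150*z)
1/(j(-33)*53 - 59613) = 1/((-30 - 150*(-33))*53 - 59613) = 1/((-30 + 4950)*53 - 59613) = 1/(4920*53 - 59613) = 1/(260760 - 59613) = 1/201147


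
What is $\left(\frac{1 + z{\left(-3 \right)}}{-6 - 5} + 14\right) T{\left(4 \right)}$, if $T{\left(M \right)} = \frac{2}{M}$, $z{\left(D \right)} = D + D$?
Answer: $\frac{159}{22} \approx 7.2273$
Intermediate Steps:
$z{\left(D \right)} = 2 D$
$\left(\frac{1 + z{\left(-3 \right)}}{-6 - 5} + 14\right) T{\left(4 \right)} = \left(\frac{1 + 2 \left(-3\right)}{-6 - 5} + 14\right) \frac{2}{4} = \left(\frac{1 - 6}{-11} + 14\right) 2 \cdot \frac{1}{4} = \left(\left(-5\right) \left(- \frac{1}{11}\right) + 14\right) \frac{1}{2} = \left(\frac{5}{11} + 14\right) \frac{1}{2} = \frac{159}{11} \cdot \frac{1}{2} = \frac{159}{22}$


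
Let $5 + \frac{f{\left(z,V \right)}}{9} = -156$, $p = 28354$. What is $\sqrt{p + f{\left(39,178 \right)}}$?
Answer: $\sqrt{26905} \approx 164.03$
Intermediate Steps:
$f{\left(z,V \right)} = -1449$ ($f{\left(z,V \right)} = -45 + 9 \left(-156\right) = -45 - 1404 = -1449$)
$\sqrt{p + f{\left(39,178 \right)}} = \sqrt{28354 - 1449} = \sqrt{26905}$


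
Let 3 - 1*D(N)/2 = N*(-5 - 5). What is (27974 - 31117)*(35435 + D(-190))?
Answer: -99447663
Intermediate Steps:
D(N) = 6 + 20*N (D(N) = 6 - 2*N*(-5 - 5) = 6 - 2*N*(-10) = 6 - (-20)*N = 6 + 20*N)
(27974 - 31117)*(35435 + D(-190)) = (27974 - 31117)*(35435 + (6 + 20*(-190))) = -3143*(35435 + (6 - 3800)) = -3143*(35435 - 3794) = -3143*31641 = -99447663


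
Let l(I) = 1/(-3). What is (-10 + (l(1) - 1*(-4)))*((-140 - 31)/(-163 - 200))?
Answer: -361/121 ≈ -2.9835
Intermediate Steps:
l(I) = -1/3 (l(I) = 1*(-1/3) = -1/3)
(-10 + (l(1) - 1*(-4)))*((-140 - 31)/(-163 - 200)) = (-10 + (-1/3 - 1*(-4)))*((-140 - 31)/(-163 - 200)) = (-10 + (-1/3 + 4))*(-171/(-363)) = (-10 + 11/3)*(-171*(-1/363)) = -19/3*57/121 = -361/121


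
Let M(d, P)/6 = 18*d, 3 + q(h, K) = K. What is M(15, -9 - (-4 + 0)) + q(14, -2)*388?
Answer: -320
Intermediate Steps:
q(h, K) = -3 + K
M(d, P) = 108*d (M(d, P) = 6*(18*d) = 108*d)
M(15, -9 - (-4 + 0)) + q(14, -2)*388 = 108*15 + (-3 - 2)*388 = 1620 - 5*388 = 1620 - 1940 = -320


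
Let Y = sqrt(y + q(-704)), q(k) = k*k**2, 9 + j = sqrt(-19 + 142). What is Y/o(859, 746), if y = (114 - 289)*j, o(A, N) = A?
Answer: sqrt(-348912089 - 175*sqrt(123))/859 ≈ 21.745*I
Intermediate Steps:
j = -9 + sqrt(123) (j = -9 + sqrt(-19 + 142) = -9 + sqrt(123) ≈ 2.0905)
q(k) = k**3
y = 1575 - 175*sqrt(123) (y = (114 - 289)*(-9 + sqrt(123)) = -175*(-9 + sqrt(123)) = 1575 - 175*sqrt(123) ≈ -365.84)
Y = sqrt(-348912089 - 175*sqrt(123)) (Y = sqrt((1575 - 175*sqrt(123)) + (-704)**3) = sqrt((1575 - 175*sqrt(123)) - 348913664) = sqrt(-348912089 - 175*sqrt(123)) ≈ 18679.0*I)
Y/o(859, 746) = sqrt(-348912089 - 175*sqrt(123))/859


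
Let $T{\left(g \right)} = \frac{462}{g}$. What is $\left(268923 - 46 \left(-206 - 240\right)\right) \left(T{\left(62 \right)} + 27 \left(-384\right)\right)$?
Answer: $- \frac{92961149703}{31} \approx -2.9987 \cdot 10^{9}$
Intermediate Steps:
$\left(268923 - 46 \left(-206 - 240\right)\right) \left(T{\left(62 \right)} + 27 \left(-384\right)\right) = \left(268923 - 46 \left(-206 - 240\right)\right) \left(\frac{462}{62} + 27 \left(-384\right)\right) = \left(268923 - 46 \left(-206 - 240\right)\right) \left(462 \cdot \frac{1}{62} - 10368\right) = \left(268923 - 46 \left(-206 - 240\right)\right) \left(\frac{231}{31} - 10368\right) = \left(268923 - -20516\right) \left(- \frac{321177}{31}\right) = \left(268923 + 20516\right) \left(- \frac{321177}{31}\right) = 289439 \left(- \frac{321177}{31}\right) = - \frac{92961149703}{31}$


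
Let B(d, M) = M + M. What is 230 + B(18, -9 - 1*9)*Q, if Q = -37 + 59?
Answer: -562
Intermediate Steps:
B(d, M) = 2*M
Q = 22
230 + B(18, -9 - 1*9)*Q = 230 + (2*(-9 - 1*9))*22 = 230 + (2*(-9 - 9))*22 = 230 + (2*(-18))*22 = 230 - 36*22 = 230 - 792 = -562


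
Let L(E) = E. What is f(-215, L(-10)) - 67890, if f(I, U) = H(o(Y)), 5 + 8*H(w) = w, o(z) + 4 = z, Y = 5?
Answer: -135781/2 ≈ -67891.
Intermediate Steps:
o(z) = -4 + z
H(w) = -5/8 + w/8
f(I, U) = -½ (f(I, U) = -5/8 + (-4 + 5)/8 = -5/8 + (⅛)*1 = -5/8 + ⅛ = -½)
f(-215, L(-10)) - 67890 = -½ - 67890 = -135781/2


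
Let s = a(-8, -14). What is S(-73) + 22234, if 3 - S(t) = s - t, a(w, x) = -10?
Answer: 22174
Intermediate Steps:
s = -10
S(t) = 13 + t (S(t) = 3 - (-10 - t) = 3 + (10 + t) = 13 + t)
S(-73) + 22234 = (13 - 73) + 22234 = -60 + 22234 = 22174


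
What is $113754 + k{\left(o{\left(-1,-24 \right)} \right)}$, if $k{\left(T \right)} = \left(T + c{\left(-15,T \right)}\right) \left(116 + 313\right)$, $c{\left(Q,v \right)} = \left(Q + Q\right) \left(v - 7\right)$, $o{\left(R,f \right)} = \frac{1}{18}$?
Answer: $\frac{1218917}{6} \approx 2.0315 \cdot 10^{5}$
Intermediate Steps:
$o{\left(R,f \right)} = \frac{1}{18}$
$c{\left(Q,v \right)} = 2 Q \left(-7 + v\right)$
$k{\left(T \right)} = 90090 - 12441 T$ ($k{\left(T \right)} = \left(T + 2 \left(-15\right) \left(-7 + T\right)\right) \left(116 + 313\right) = \left(T - \left(-210 + 30 T\right)\right) 429 = \left(210 - 29 T\right) 429 = 90090 - 12441 T$)
$113754 + k{\left(o{\left(-1,-24 \right)} \right)} = 113754 + \left(90090 - \frac{4147}{6}\right) = 113754 + \frac{536393}{6} = \frac{1218917}{6}$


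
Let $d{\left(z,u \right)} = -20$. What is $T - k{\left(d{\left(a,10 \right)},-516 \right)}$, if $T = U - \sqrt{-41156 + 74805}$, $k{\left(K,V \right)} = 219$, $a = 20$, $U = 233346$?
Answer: $233127 - \sqrt{33649} \approx 2.3294 \cdot 10^{5}$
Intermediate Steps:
$T = 233346 - \sqrt{33649}$ ($T = 233346 - \sqrt{-41156 + 74805} = 233346 - \sqrt{33649} \approx 2.3316 \cdot 10^{5}$)
$T - k{\left(d{\left(a,10 \right)},-516 \right)} = \left(233346 - \sqrt{33649}\right) - 219 = 233127 - \sqrt{33649}$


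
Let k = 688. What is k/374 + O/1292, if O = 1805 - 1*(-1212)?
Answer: 59331/14212 ≈ 4.1747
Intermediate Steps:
O = 3017 (O = 1805 + 1212 = 3017)
k/374 + O/1292 = 688/374 + 3017/1292 = 688*(1/374) + 3017*(1/1292) = 344/187 + 3017/1292 = 59331/14212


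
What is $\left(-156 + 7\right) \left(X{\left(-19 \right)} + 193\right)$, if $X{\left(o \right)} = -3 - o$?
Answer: $-31141$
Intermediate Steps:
$\left(-156 + 7\right) \left(X{\left(-19 \right)} + 193\right) = \left(-156 + 7\right) \left(\left(-3 - -19\right) + 193\right) = - 149 \left(\left(-3 + 19\right) + 193\right) = - 149 \left(16 + 193\right) = \left(-149\right) 209 = -31141$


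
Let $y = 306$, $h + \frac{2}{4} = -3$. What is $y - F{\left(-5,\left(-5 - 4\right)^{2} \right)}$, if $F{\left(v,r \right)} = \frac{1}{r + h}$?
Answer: $\frac{47428}{155} \approx 305.99$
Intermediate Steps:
$h = - \frac{7}{2}$ ($h = - \frac{1}{2} - 3 = - \frac{7}{2} \approx -3.5$)
$F{\left(v,r \right)} = \frac{1}{- \frac{7}{2} + r}$ ($F{\left(v,r \right)} = \frac{1}{r - \frac{7}{2}} = \frac{1}{- \frac{7}{2} + r}$)
$y - F{\left(-5,\left(-5 - 4\right)^{2} \right)} = 306 - \frac{2}{-7 + 2 \left(-5 - 4\right)^{2}} = 306 - \frac{2}{-7 + 2 \left(-9\right)^{2}} = 306 - \frac{2}{-7 + 2 \cdot 81} = 306 - \frac{2}{-7 + 162} = 306 - \frac{2}{155} = \frac{47428}{155}$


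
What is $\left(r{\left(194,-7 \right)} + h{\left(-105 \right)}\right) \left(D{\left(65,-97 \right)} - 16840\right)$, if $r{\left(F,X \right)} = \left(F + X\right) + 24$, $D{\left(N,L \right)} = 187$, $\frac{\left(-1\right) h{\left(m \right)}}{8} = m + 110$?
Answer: $-2847663$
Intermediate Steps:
$h{\left(m \right)} = -880 - 8 m$ ($h{\left(m \right)} = - 8 \left(m + 110\right) = - 8 \left(110 + m\right) = -880 - 8 m$)
$r{\left(F,X \right)} = 24 + F + X$
$\left(r{\left(194,-7 \right)} + h{\left(-105 \right)}\right) \left(D{\left(65,-97 \right)} - 16840\right) = \left(\left(24 + 194 - 7\right) - 40\right) \left(187 - 16840\right) = \left(211 + \left(-880 + 840\right)\right) \left(-16653\right) = \left(211 - 40\right) \left(-16653\right) = 171 \left(-16653\right) = -2847663$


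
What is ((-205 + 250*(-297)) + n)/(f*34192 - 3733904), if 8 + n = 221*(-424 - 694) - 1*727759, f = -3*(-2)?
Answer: 262325/882188 ≈ 0.29736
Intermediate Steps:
f = 6
n = -974845 (n = -8 + (221*(-424 - 694) - 1*727759) = -8 + (221*(-1118) - 727759) = -8 + (-247078 - 727759) = -8 - 974837 = -974845)
((-205 + 250*(-297)) + n)/(f*34192 - 3733904) = ((-205 + 250*(-297)) - 974845)/(6*34192 - 3733904) = ((-205 - 74250) - 974845)/(205152 - 3733904) = (-74455 - 974845)/(-3528752) = -1049300*(-1/3528752) = 262325/882188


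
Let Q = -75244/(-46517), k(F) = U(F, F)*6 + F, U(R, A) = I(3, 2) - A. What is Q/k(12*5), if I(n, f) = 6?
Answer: -18811/3070122 ≈ -0.0061271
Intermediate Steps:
U(R, A) = 6 - A
k(F) = 36 - 5*F (k(F) = (6 - F)*6 + F = (36 - 6*F) + F = 36 - 5*F)
Q = 75244/46517 (Q = -75244*(-1/46517) = 75244/46517 ≈ 1.6176)
Q/k(12*5) = 75244/(46517*(36 - 60*5)) = 75244/(46517*(36 - 5*60)) = 75244/(46517*(36 - 300)) = (75244/46517)/(-264) = (75244/46517)*(-1/264) = -18811/3070122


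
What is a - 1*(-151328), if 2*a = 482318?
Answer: 392487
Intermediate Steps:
a = 241159 (a = (½)*482318 = 241159)
a - 1*(-151328) = 241159 - 1*(-151328) = 241159 + 151328 = 392487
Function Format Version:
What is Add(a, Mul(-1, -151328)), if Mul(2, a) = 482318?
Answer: 392487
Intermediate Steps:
a = 241159 (a = Mul(Rational(1, 2), 482318) = 241159)
Add(a, Mul(-1, -151328)) = Add(241159, Mul(-1, -151328)) = Add(241159, 151328) = 392487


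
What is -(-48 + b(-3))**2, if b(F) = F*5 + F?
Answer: -4356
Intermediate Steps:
b(F) = 6*F (b(F) = 5*F + F = 6*F)
-(-48 + b(-3))**2 = -(-48 + 6*(-3))**2 = -(-48 - 18)**2 = -1*(-66)**2 = -1*4356 = -4356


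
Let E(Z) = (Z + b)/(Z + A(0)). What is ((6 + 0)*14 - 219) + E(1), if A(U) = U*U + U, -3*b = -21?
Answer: -127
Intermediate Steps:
b = 7 (b = -1/3*(-21) = 7)
A(U) = U + U**2 (A(U) = U**2 + U = U + U**2)
E(Z) = (7 + Z)/Z (E(Z) = (Z + 7)/(Z + 0*(1 + 0)) = (7 + Z)/(Z + 0*1) = (7 + Z)/(Z + 0) = (7 + Z)/Z)
((6 + 0)*14 - 219) + E(1) = ((6 + 0)*14 - 219) + (7 + 1)/1 = (6*14 - 219) + 1*8 = (84 - 219) + 8 = -135 + 8 = -127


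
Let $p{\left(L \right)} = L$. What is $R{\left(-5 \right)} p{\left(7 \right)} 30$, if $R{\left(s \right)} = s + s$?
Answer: $-2100$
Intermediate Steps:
$R{\left(s \right)} = 2 s$
$R{\left(-5 \right)} p{\left(7 \right)} 30 = 2 \left(-5\right) 7 \cdot 30 = \left(-10\right) 7 \cdot 30 = \left(-70\right) 30 = -2100$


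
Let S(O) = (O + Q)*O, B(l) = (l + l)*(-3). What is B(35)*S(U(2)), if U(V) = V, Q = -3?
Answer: 420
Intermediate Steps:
B(l) = -6*l (B(l) = (2*l)*(-3) = -6*l)
S(O) = O*(-3 + O) (S(O) = (O - 3)*O = (-3 + O)*O = O*(-3 + O))
B(35)*S(U(2)) = (-6*35)*(2*(-3 + 2)) = -420*(-1) = -210*(-2) = 420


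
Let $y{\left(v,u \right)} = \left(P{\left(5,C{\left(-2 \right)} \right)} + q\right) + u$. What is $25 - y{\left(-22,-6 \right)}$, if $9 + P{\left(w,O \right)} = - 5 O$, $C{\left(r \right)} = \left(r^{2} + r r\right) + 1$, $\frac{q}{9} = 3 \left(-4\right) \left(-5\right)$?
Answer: $-455$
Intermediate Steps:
$q = 540$ ($q = 9 \cdot 3 \left(-4\right) \left(-5\right) = 9 \left(\left(-12\right) \left(-5\right)\right) = 9 \cdot 60 = 540$)
$C{\left(r \right)} = 1 + 2 r^{2}$ ($C{\left(r \right)} = \left(r^{2} + r^{2}\right) + 1 = 2 r^{2} + 1 = 1 + 2 r^{2}$)
$P{\left(w,O \right)} = -9 - 5 O$
$y{\left(v,u \right)} = 486 + u$ ($y{\left(v,u \right)} = \left(\left(-9 - 5 \left(1 + 2 \left(-2\right)^{2}\right)\right) + 540\right) + u = \left(\left(-9 - 5 \left(1 + 2 \cdot 4\right)\right) + 540\right) + u = \left(\left(-9 - 5 \left(1 + 8\right)\right) + 540\right) + u = \left(\left(-9 - 45\right) + 540\right) + u = \left(-54 + 540\right) + u = 486 + u$)
$25 - y{\left(-22,-6 \right)} = 25 - \left(486 - 6\right) = 25 - 480 = -455$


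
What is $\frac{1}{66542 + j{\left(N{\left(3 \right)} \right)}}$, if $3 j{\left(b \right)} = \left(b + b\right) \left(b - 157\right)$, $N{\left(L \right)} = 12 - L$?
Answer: $\frac{1}{65654} \approx 1.5231 \cdot 10^{-5}$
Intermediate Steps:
$j{\left(b \right)} = \frac{2 b \left(-157 + b\right)}{3}$ ($j{\left(b \right)} = \frac{\left(b + b\right) \left(b - 157\right)}{3} = \frac{2 b \left(-157 + b\right)}{3}$)
$\frac{1}{66542 + j{\left(N{\left(3 \right)} \right)}} = \frac{1}{66542 + \frac{2 \left(12 - 3\right) \left(-157 + \left(12 - 3\right)\right)}{3}} = \frac{1}{66542 + \frac{2}{3} \cdot 9 \left(-157 + 9\right)} = \frac{1}{66542 + \frac{2}{3} \cdot 9 \left(-148\right)} = \frac{1}{66542 - 888} = \frac{1}{65654}$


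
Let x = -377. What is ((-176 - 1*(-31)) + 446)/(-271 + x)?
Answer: -301/648 ≈ -0.46451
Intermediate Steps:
((-176 - 1*(-31)) + 446)/(-271 + x) = ((-176 - 1*(-31)) + 446)/(-271 - 377) = ((-176 + 31) + 446)/(-648) = (-145 + 446)*(-1/648) = 301*(-1/648) = -301/648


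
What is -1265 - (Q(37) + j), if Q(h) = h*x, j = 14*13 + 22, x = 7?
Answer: -1728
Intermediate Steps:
j = 204 (j = 182 + 22 = 204)
Q(h) = 7*h (Q(h) = h*7 = 7*h)
-1265 - (Q(37) + j) = -1265 - (7*37 + 204) = -1265 - (259 + 204) = -1265 - 1*463 = -1265 - 463 = -1728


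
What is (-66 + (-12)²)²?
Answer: 6084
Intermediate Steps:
(-66 + (-12)²)² = (-66 + 144)² = 78² = 6084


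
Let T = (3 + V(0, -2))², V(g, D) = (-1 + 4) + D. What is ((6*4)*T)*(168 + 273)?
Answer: 169344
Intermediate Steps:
V(g, D) = 3 + D
T = 16 (T = (3 + (3 - 2))² = (3 + 1)² = 4² = 16)
((6*4)*T)*(168 + 273) = ((6*4)*16)*(168 + 273) = (24*16)*441 = 384*441 = 169344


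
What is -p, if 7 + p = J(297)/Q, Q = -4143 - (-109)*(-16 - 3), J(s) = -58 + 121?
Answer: 43561/6214 ≈ 7.0101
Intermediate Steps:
J(s) = 63
Q = -6214 (Q = -4143 - (-109)*(-19) = -4143 - 1*2071 = -4143 - 2071 = -6214)
p = -43561/6214 (p = -7 + 63/(-6214) = -7 + 63*(-1/6214) = -7 - 63/6214 = -43561/6214 ≈ -7.0101)
-p = -1*(-43561/6214) = 43561/6214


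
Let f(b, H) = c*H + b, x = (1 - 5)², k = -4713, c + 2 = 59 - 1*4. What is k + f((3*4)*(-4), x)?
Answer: -3913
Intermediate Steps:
c = 53 (c = -2 + (59 - 1*4) = -2 + (59 - 4) = -2 + 55 = 53)
x = 16 (x = (-4)² = 16)
f(b, H) = b + 53*H (f(b, H) = 53*H + b = b + 53*H)
k + f((3*4)*(-4), x) = -4713 + ((3*4)*(-4) + 53*16) = -4713 + (12*(-4) + 848) = -4713 + (-48 + 848) = -4713 + 800 = -3913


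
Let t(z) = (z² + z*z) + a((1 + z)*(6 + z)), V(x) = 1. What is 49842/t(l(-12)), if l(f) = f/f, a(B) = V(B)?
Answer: 16614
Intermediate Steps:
a(B) = 1
l(f) = 1
t(z) = 1 + 2*z² (t(z) = (z² + z*z) + 1 = (z² + z²) + 1 = 2*z² + 1 = 1 + 2*z²)
49842/t(l(-12)) = 49842/(1 + 2*1²) = 49842/(1 + 2*1) = 49842/(1 + 2) = 49842/3 = 49842*(⅓) = 16614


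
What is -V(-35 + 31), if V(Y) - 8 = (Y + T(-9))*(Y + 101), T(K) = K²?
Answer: -7477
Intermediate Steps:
V(Y) = 8 + (81 + Y)*(101 + Y) (V(Y) = 8 + (Y + (-9)²)*(Y + 101) = 8 + (Y + 81)*(101 + Y) = 8 + (81 + Y)*(101 + Y))
-V(-35 + 31) = -(8189 + (-35 + 31)² + 182*(-35 + 31)) = -(8189 + (-4)² + 182*(-4)) = -(8189 + 16 - 728) = -1*7477 = -7477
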